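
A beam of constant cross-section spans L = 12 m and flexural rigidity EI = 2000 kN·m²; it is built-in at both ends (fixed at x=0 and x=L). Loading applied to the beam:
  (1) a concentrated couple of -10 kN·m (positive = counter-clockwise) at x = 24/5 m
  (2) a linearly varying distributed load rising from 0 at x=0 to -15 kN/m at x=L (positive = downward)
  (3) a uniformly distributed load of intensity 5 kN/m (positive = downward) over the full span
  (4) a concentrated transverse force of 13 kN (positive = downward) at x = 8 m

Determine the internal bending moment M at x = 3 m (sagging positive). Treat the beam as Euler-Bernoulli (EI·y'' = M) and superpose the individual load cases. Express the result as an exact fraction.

M(3) = 101/360 kN·m

Load 1 — applied couple M₀=-10 kN·m at a=24/5 m (b=L-a=36/5):
  M_1 = R_Ax - M_A  [x≤a] with R_A=-6/5, M_A=-6/5 = (-6/5)·3 - (-6/5) = -12/5 kN·m
Load 2 — triangular load w₀=-15 kN/m (0→w₀ over full span):
  M_2 = 3w₀Lx/20 - w₀L²/30 - w₀x³/(6L) = 3·(-15)·12·3/20 - (-15)·12²/30 - (-15)·3³/(6·12) = -27/8 kN·m
Load 3 — uniform load w=5 kN/m over full span:
  M_3 = wLx/2 - wL²/12 - wx²/2 = 5·12·3/2 - 5·12²/12 - 5·3²/2 = 15/2 kN·m
Load 4 — point force P=13 kN at a=8 m (b=L-a=4):
  M_4 = Pb²(3a+b)x/L³ - Pab²/L²  [x≤a] = 13·4²·(3·8+4)·3/12³ - 13·8·4²/12² = -13/9 kN·m
Superposition: M = Σ M_i = 101/360 kN·m ≈ 0.280556 kN·m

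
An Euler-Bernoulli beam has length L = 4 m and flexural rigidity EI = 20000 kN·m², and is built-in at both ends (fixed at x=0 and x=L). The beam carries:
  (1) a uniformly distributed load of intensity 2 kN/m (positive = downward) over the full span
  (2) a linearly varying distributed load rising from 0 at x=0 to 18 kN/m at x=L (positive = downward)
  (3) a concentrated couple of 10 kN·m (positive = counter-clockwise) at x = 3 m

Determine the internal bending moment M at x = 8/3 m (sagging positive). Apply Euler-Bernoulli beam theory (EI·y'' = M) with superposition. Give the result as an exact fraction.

Load 1 — uniform load w=2 kN/m over full span:
  M_1 = wLx/2 - wL²/12 - wx²/2 = 2·4·(8/3)/2 - 2·4²/12 - 2·(8/3)²/2 = 8/9 kN·m
Load 2 — triangular load w₀=18 kN/m (0→w₀ over full span):
  M_2 = 3w₀Lx/20 - w₀L²/30 - w₀x³/(6L) = 3·18·4·(8/3)/20 - 18·4²/30 - 18·(8/3)³/(6·4) = 224/45 kN·m
Load 3 — applied couple M₀=10 kN·m at a=3 m (b=L-a=1):
  M_3 = R_Ax - M_A  [x≤a] with R_A=45/16, M_A=25/8 = (45/16)·(8/3) - (25/8) = 35/8 kN·m
Superposition: M = Σ M_i = 1229/120 kN·m ≈ 10.241667 kN·m

M(8/3) = 1229/120 kN·m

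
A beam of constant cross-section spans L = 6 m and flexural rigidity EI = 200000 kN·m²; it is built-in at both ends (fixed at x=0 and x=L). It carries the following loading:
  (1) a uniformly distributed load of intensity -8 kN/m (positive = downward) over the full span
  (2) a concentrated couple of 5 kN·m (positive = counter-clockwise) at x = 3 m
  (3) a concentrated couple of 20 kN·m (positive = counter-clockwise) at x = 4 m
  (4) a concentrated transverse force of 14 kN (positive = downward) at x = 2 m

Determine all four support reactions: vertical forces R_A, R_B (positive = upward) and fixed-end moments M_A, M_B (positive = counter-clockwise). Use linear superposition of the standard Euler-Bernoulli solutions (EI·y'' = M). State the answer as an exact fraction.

Load 1 — uniform load w=-8 kN/m over full span:
  R_A = wL/2 = (-8)·6/2 = -24 kN
  M_A = wL²/12 = (-8)·6²/12 = -24 kN·m
  R_B = wL/2 = (-8)·6/2 = -24 kN
  M_B = -wL²/12 = -(-8)·6²/12 = 24 kN·m
Load 2 — applied couple M₀=5 kN·m at a=3 m (b=L-a=3):
  R_A = 6M₀ab/L³ = 6·5·3·3/6³ = 5/4 kN
  M_A = M₀b(2a-b)/L² = 5·3·(2·3-3)/6² = 5/4 kN·m
  R_B = -6M₀ab/L³ = -6·5·3·3/6³ = -5/4 kN
  M_B = M₀a(2b-a)/L² = 5·3·(2·3-3)/6² = 5/4 kN·m
Load 3 — applied couple M₀=20 kN·m at a=4 m (b=L-a=2):
  R_A = 6M₀ab/L³ = 6·20·4·2/6³ = 40/9 kN
  M_A = M₀b(2a-b)/L² = 20·2·(2·4-2)/6² = 20/3 kN·m
  R_B = -6M₀ab/L³ = -6·20·4·2/6³ = -40/9 kN
  M_B = M₀a(2b-a)/L² = 20·4·(2·2-4)/6² = 0 kN·m
Load 4 — point force P=14 kN at a=2 m (b=L-a=4):
  R_A = Pb²(3a+b)/L³ = 14·4²·(3·2+4)/6³ = 280/27 kN
  M_A = Pab²/L² = 14·2·4²/6² = 112/9 kN·m
  R_B = Pa²(a+3b)/L³ = 14·2²·(2+3·4)/6³ = 98/27 kN
  M_B = -Pa²b/L² = -14·2²·4/6² = -56/9 kN·m
Superposition: R_A = -857/108 kN, M_A = -131/36 kN·m, R_B = -2815/108 kN, M_B = 685/36 kN·m

R_A = -857/108 kN, M_A = -131/36 kN·m, R_B = -2815/108 kN, M_B = 685/36 kN·m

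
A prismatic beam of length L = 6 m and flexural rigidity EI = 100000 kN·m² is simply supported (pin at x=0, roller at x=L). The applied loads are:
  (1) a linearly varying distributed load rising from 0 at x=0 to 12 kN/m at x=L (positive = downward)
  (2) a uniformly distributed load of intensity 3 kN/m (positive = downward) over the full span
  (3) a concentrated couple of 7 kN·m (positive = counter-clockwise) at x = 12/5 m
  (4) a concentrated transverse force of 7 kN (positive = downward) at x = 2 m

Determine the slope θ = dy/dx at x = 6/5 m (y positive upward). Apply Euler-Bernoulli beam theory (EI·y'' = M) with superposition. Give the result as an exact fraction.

θ(6/5) = -208441/281250000 rad

Load 1 — triangular load w₀=12 kN/m (0→w₀ over full span):
  θ_1 = -w₀(7L⁴-30L²x²+15x⁴)/(360LEI) = -12·(7·6⁴-30·6²·(6/5)²+15·(6/5)⁴)/(360·6·100000) = -819/1953125 rad
Load 2 — uniform load w=3 kN/m over full span:
  θ_2 = -w(L³-6Lx²+4x³)/(24EI) = -3·(6³-6·6·(6/5)²+4·(6/5)³)/(24·100000) = -2673/12500000 rad
Load 3 — applied couple M₀=7 kN·m at a=12/5 m (b=L-a=18/5):
  θ_3 = (M₀x²/(2L)+C₁)/EI  [x≤a] with C₁=M₀(3b²-L²)/(6L)=14/25 = (7·(6/5)²/(2·6)+(14/25))/100000 = 7/500000 rad
Load 4 — point force P=7 kN at a=2 m (b=L-a=4):
  θ_4 = -Pb(L²-b²-3x²)/(6LEI)  [x≤a] = -7·4·(6²-4²-3·(6/5)²)/(6·6·100000) = -343/2812500 rad
Superposition: θ = Σ θ_i = -208441/281250000 rad ≈ -0.000741 rad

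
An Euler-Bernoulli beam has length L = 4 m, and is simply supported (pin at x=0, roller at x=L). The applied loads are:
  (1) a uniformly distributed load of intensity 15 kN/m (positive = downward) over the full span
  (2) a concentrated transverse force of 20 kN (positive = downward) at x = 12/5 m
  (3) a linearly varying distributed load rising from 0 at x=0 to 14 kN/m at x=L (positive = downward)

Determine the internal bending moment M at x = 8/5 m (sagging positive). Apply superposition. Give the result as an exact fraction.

M(8/5) = 6768/125 kN·m

Load 1 — uniform load w=15 kN/m over full span:
  M_1 = wx(L-x)/2 = 15·(8/5)·(4-(8/5))/2 = 144/5 kN·m
Load 2 — point force P=20 kN at a=12/5 m (b=L-a=8/5):
  M_2 = Pbx/L  [x≤a] = 20·(8/5)·(8/5)/4 = 64/5 kN·m
Load 3 — triangular load w₀=14 kN/m (0→w₀ over full span):
  M_3 = w₀Lx/6 - w₀x³/(6L) = 14·4·(8/5)/6 - 14·(8/5)³/(6·4) = 1568/125 kN·m
Superposition: M = Σ M_i = 6768/125 kN·m ≈ 54.144000 kN·m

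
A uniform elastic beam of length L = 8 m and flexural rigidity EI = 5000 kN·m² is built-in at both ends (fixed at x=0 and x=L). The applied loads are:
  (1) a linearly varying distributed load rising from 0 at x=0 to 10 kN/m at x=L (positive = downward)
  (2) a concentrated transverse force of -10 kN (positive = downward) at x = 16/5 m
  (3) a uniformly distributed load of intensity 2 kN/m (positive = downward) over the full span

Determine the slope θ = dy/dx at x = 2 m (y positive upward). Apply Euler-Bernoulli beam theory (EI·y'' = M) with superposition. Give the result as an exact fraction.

θ(2) = -871/250000 rad

Load 1 — triangular load w₀=10 kN/m (0→w₀ over full span):
  θ_1 = -w₀(2x(L-x)(L-2x)(x+2L)+x²(L-x)²)/(120LEI) = -10·(2·2·(8-2)·(8-2·2)·(2+2·8)+2²·(8-2)²)/(120·8·5000) = -39/10000 rad
Load 2 — point force P=-10 kN at a=16/5 m (b=L-a=24/5):
  θ_2 = -Pb²x(2aL-(3a+b)x)/(2L³EI)  [x≤a] = -(-10)·(24/5)²·2·(2·(16/5)·8-(3·(16/5)+(24/5))·2)/(2·8³·5000) = 63/31250 rad
Load 3 — uniform load w=2 kN/m over full span:
  θ_3 = -wx(L-x)(L-2x)/(12EI) = -2·2·(8-2)·(8-2·2)/(12·5000) = -1/625 rad
Superposition: θ = Σ θ_i = -871/250000 rad ≈ -0.003484 rad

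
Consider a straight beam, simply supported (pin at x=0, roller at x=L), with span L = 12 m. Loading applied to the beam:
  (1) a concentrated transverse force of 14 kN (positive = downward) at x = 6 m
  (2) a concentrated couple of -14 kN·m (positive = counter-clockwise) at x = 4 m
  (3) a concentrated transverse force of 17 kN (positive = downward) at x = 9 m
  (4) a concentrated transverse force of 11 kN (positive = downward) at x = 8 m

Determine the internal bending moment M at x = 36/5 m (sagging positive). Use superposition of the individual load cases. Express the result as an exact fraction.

M(36/5) = 481/5 kN·m

Load 1 — point force P=14 kN at a=6 m (b=L-a=6):
  M_1 = Pa(L-x)/L  [x>a] = 14·6·(12-(36/5))/12 = 168/5 kN·m
Load 2 — applied couple M₀=-14 kN·m at a=4 m (b=L-a=8):
  M_2 = M₀x/L - M₀  [x>a] = (-14)·(36/5)/12 - (-14) = 28/5 kN·m
Load 3 — point force P=17 kN at a=9 m (b=L-a=3):
  M_3 = Pbx/L  [x≤a] = 17·3·(36/5)/12 = 153/5 kN·m
Load 4 — point force P=11 kN at a=8 m (b=L-a=4):
  M_4 = Pbx/L  [x≤a] = 11·4·(36/5)/12 = 132/5 kN·m
Superposition: M = Σ M_i = 481/5 kN·m ≈ 96.200000 kN·m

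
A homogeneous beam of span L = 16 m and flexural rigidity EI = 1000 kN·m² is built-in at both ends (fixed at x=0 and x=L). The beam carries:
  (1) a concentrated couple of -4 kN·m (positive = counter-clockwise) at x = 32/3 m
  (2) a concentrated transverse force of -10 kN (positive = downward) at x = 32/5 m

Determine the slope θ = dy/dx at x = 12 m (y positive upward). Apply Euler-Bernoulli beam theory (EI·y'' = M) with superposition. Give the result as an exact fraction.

θ(12) = -337/9375 rad

Load 1 — applied couple M₀=-4 kN·m at a=32/3 m (b=L-a=16/3):
  θ_1 = (R_Ax²/2 - M_Ax - M₀(x-a))/EI  [x>a] with R_A=-1/3, M_A=-4/3 = ((-1/3)·12²/2 - (-4/3)·12 - (-4)·(12-(32/3)))/1000 = -1/375 rad
Load 2 — point force P=-10 kN at a=32/5 m (b=L-a=48/5):
  θ_2 = Pa²(L-x)(2bL-(3b+a)(L-x))/(2L³EI)  [x>a] = (-10)·(32/5)²·(16-12)·(2·(48/5)·16-(3·(48/5)+(32/5))·(16-12))/(2·16³·1000) = -104/3125 rad
Superposition: θ = Σ θ_i = -337/9375 rad ≈ -0.035947 rad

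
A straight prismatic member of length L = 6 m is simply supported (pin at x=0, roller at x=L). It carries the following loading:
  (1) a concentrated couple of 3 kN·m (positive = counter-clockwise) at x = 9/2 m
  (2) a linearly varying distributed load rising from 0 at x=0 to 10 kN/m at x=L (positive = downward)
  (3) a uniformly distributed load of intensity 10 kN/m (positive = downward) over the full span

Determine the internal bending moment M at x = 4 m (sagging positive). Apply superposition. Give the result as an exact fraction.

Load 1 — applied couple M₀=3 kN·m at a=9/2 m (b=L-a=3/2):
  M_1 = M₀x/L  [x≤a] = 3·4/6 = 2 kN·m
Load 2 — triangular load w₀=10 kN/m (0→w₀ over full span):
  M_2 = w₀Lx/6 - w₀x³/(6L) = 10·6·4/6 - 10·4³/(6·6) = 200/9 kN·m
Load 3 — uniform load w=10 kN/m over full span:
  M_3 = wx(L-x)/2 = 10·4·(6-4)/2 = 40 kN·m
Superposition: M = Σ M_i = 578/9 kN·m ≈ 64.222222 kN·m

M(4) = 578/9 kN·m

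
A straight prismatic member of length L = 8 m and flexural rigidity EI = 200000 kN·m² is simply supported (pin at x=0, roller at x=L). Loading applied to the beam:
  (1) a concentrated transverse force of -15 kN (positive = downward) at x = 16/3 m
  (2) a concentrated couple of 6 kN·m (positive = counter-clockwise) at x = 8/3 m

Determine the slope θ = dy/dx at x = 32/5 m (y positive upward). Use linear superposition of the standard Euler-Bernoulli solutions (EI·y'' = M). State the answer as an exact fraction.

θ(32/5) = -4289/16875000 rad

Load 1 — point force P=-15 kN at a=16/3 m (b=L-a=8/3):
  θ_1 = -Pa(2L²-6Lx+3x²+a²)/(6LEI)  [x>a] = -(-15)·(16/3)·(2·8²-6·8·(32/5)+3·(32/5)²+(16/3)²)/(6·8·200000) = -98/421875 rad
Load 2 — applied couple M₀=6 kN·m at a=8/3 m (b=L-a=16/3):
  θ_2 = (M₀x²/(2L)-M₀(x-a)+C₁)/EI  [x>a] with C₁=M₀(3b²-L²)/(6L)=8/3 = (6·(32/5)²/(2·8)-6·((32/5)-(8/3))+(8/3))/200000 = -41/1875000 rad
Superposition: θ = Σ θ_i = -4289/16875000 rad ≈ -0.000254 rad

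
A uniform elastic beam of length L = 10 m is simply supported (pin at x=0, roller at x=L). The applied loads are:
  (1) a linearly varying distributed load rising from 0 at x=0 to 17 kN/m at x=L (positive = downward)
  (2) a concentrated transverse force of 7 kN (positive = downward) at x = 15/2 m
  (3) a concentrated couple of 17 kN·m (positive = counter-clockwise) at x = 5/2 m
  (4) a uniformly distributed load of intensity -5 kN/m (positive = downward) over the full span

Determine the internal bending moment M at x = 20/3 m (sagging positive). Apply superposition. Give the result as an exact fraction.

M(20/3) = 4486/81 kN·m

Load 1 — triangular load w₀=17 kN/m (0→w₀ over full span):
  M_1 = w₀Lx/6 - w₀x³/(6L) = 17·10·(20/3)/6 - 17·(20/3)³/(6·10) = 8500/81 kN·m
Load 2 — point force P=7 kN at a=15/2 m (b=L-a=5/2):
  M_2 = Pbx/L  [x≤a] = 7·(5/2)·(20/3)/10 = 35/3 kN·m
Load 3 — applied couple M₀=17 kN·m at a=5/2 m (b=L-a=15/2):
  M_3 = M₀x/L - M₀  [x>a] = 17·(20/3)/10 - 17 = -17/3 kN·m
Load 4 — uniform load w=-5 kN/m over full span:
  M_4 = wx(L-x)/2 = (-5)·(20/3)·(10-(20/3))/2 = -500/9 kN·m
Superposition: M = Σ M_i = 4486/81 kN·m ≈ 55.382716 kN·m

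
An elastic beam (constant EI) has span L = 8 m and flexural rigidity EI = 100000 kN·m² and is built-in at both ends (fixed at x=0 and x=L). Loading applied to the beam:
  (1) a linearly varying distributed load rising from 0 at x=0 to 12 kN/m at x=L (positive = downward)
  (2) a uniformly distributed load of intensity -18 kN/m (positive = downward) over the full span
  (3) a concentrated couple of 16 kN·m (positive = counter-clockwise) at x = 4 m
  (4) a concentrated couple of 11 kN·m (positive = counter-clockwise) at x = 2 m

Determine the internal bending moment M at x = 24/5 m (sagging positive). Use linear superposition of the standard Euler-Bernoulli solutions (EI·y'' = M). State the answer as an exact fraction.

Load 1 — triangular load w₀=12 kN/m (0→w₀ over full span):
  M_1 = 3w₀Lx/20 - w₀L²/30 - w₀x³/(6L) = 3·12·8·(24/5)/20 - 12·8²/30 - 12·(24/5)³/(6·8) = 1984/125 kN·m
Load 2 — uniform load w=-18 kN/m over full span:
  M_2 = wLx/2 - wL²/12 - wx²/2 = (-18)·8·(24/5)/2 - (-18)·8²/12 - (-18)·(24/5)²/2 = -1056/25 kN·m
Load 3 — applied couple M₀=16 kN·m at a=4 m (b=L-a=4):
  M_3 = R_Ax - M_A - M₀  [x>a] with R_A=3, M_A=4 = 3·(24/5) - 4 - 16 = -28/5 kN·m
Load 4 — applied couple M₀=11 kN·m at a=2 m (b=L-a=6):
  M_4 = R_Ax - M_A - M₀  [x>a] with R_A=99/64, M_A=-33/16 = (99/64)·(24/5) - (-33/16) - 11 = -121/80 kN·m
Superposition: M = Σ M_i = -66961/2000 kN·m ≈ -33.480500 kN·m

M(24/5) = -66961/2000 kN·m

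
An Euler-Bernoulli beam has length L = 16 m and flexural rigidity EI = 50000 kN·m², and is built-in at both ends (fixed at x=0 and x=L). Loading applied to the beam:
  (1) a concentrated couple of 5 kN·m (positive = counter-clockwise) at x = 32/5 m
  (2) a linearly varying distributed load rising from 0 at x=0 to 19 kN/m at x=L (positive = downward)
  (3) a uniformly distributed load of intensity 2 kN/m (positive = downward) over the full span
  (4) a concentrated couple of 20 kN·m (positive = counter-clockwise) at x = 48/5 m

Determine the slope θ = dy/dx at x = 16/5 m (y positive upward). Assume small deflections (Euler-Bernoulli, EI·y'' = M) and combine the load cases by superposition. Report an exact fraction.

Load 1 — applied couple M₀=5 kN·m at a=32/5 m (b=L-a=48/5):
  θ_1 = (R_Ax²/2 - M_Ax)/EI  [x≤a] with R_A=9/20, M_A=3/5 = ((9/20)·(16/5)²/2 - (3/5)·(16/5))/50000 = 3/390625 rad
Load 2 — triangular load w₀=19 kN/m (0→w₀ over full span):
  θ_2 = -w₀(2x(L-x)(L-2x)(x+2L)+x²(L-x)²)/(120LEI) = -19·(2·(16/5)·(16-(16/5))·(16-2·(16/5))·((16/5)+2·16)+(16/5)²·(16-(16/5))²)/(120·16·50000) = -34048/5859375 rad
Load 3 — uniform load w=2 kN/m over full span:
  θ_3 = -wx(L-x)(L-2x)/(12EI) = -2·(16/5)·(16-(16/5))·(16-2·(16/5))/(12·50000) = -512/390625 rad
Load 4 — applied couple M₀=20 kN·m at a=48/5 m (b=L-a=32/5):
  θ_4 = (R_Ax²/2 - M_Ax)/EI  [x≤a] with R_A=9/5, M_A=32/5 = ((9/5)·(16/5)²/2 - (32/5)·(16/5))/50000 = -88/390625 rad
Superposition: θ = Σ θ_i = -43003/5859375 rad ≈ -0.007339 rad

θ(16/5) = -43003/5859375 rad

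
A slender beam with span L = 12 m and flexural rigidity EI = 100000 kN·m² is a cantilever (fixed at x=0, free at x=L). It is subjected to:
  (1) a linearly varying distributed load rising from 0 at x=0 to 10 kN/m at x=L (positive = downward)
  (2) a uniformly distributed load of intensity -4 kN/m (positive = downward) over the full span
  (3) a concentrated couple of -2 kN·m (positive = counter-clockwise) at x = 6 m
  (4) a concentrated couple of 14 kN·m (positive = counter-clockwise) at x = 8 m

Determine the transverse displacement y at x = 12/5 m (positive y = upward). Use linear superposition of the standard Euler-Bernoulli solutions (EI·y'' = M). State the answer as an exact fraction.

y(12/5) = -47439/9765625 m

Load 1 — triangular load w₀=10 kN/m (0→w₀ over full span):
  y_1 = (w₀Lx³/12-w₀L²x²/6-w₀x⁵/(120L))/EI = (10·12·(12/5)³/12-10·12²·(12/5)²/6-10·(12/5)⁵/(120·12))/100000 = -121554/9765625 m
Load 2 — uniform load w=-4 kN/m over full span:
  y_2 = -wx²(x²-4Lx+6L²)/(24EI) = -(-4)·(12/5)²·((12/5)²-4·12·(12/5)+6·12²)/(24·100000) = 14148/1953125 m
Load 3 — applied couple M₀=-2 kN·m at a=6 m (b=L-a=6):
  y_3 = M₀x²/(2EI)  [x≤a] = (-2)·(12/5)²/(2·100000) = -9/156250 m
Load 4 — applied couple M₀=14 kN·m at a=8 m (b=L-a=4):
  y_4 = M₀x²/(2EI)  [x≤a] = 14·(12/5)²/(2·100000) = 63/156250 m
Superposition: y = Σ y_i = -47439/9765625 m ≈ -0.004858 m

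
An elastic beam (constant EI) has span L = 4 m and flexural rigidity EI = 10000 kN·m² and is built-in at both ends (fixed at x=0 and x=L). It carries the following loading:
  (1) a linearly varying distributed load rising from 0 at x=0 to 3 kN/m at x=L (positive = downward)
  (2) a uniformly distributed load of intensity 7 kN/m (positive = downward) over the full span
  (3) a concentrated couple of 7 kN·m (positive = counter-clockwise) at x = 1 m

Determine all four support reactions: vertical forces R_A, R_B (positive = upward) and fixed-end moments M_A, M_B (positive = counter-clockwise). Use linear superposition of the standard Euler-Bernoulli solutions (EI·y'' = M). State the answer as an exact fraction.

R_A = 2843/160 kN, M_A = 2309/240 kN·m, R_B = 2597/160 kN, M_B = -2291/240 kN·m

Load 1 — triangular load w₀=3 kN/m (0→w₀ over full span):
  R_A = 3w₀L/20 = 3·3·4/20 = 9/5 kN
  M_A = w₀L²/30 = 3·4²/30 = 8/5 kN·m
  R_B = 7w₀L/20 = 7·3·4/20 = 21/5 kN
  M_B = -w₀L²/20 = -3·4²/20 = -12/5 kN·m
Load 2 — uniform load w=7 kN/m over full span:
  R_A = wL/2 = 7·4/2 = 14 kN
  M_A = wL²/12 = 7·4²/12 = 28/3 kN·m
  R_B = wL/2 = 7·4/2 = 14 kN
  M_B = -wL²/12 = -7·4²/12 = -28/3 kN·m
Load 3 — applied couple M₀=7 kN·m at a=1 m (b=L-a=3):
  R_A = 6M₀ab/L³ = 6·7·1·3/4³ = 63/32 kN
  M_A = M₀b(2a-b)/L² = 7·3·(2·1-3)/4² = -21/16 kN·m
  R_B = -6M₀ab/L³ = -6·7·1·3/4³ = -63/32 kN
  M_B = M₀a(2b-a)/L² = 7·1·(2·3-1)/4² = 35/16 kN·m
Superposition: R_A = 2843/160 kN, M_A = 2309/240 kN·m, R_B = 2597/160 kN, M_B = -2291/240 kN·m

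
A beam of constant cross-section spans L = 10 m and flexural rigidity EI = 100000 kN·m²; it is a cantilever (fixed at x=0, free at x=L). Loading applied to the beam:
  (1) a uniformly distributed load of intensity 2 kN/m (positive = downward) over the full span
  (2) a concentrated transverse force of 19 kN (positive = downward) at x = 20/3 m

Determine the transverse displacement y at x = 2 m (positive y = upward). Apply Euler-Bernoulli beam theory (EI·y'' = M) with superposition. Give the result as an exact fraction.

Load 1 — uniform load w=2 kN/m over full span:
  y_1 = -wx²(x²-4Lx+6L²)/(24EI) = -2·2²·(2²-4·10·2+6·10²)/(24·100000) = -131/75000 m
Load 2 — point force P=19 kN at a=20/3 m (b=L-a=10/3):
  y_2 = -Px²(3a-x)/(6EI)  [x≤a] = -19·2²·(3·(20/3)-2)/(6·100000) = -57/25000 m
Superposition: y = Σ y_i = -151/37500 m ≈ -0.004027 m

y(2) = -151/37500 m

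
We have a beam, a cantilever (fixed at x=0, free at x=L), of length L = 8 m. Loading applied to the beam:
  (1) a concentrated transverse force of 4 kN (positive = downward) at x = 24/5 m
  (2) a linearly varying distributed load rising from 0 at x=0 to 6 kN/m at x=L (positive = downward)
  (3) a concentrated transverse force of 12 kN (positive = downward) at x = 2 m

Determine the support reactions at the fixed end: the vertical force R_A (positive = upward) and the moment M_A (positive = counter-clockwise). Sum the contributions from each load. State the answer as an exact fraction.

Load 1 — point force P=4 kN at a=24/5 m (b=L-a=16/5):
  R_A = P = 4 kN
  M_A = Pa = 4·(24/5) = 96/5 kN·m
Load 2 — triangular load w₀=6 kN/m (0→w₀ over full span):
  R_A = w₀L/2 = 6·8/2 = 24 kN
  M_A = w₀L²/3 = 6·8²/3 = 128 kN·m
Load 3 — point force P=12 kN at a=2 m (b=L-a=6):
  R_A = P = 12 kN
  M_A = Pa = 12·2 = 24 kN·m
Superposition: R_A = 40 kN, M_A = 856/5 kN·m

R_A = 40 kN, M_A = 856/5 kN·m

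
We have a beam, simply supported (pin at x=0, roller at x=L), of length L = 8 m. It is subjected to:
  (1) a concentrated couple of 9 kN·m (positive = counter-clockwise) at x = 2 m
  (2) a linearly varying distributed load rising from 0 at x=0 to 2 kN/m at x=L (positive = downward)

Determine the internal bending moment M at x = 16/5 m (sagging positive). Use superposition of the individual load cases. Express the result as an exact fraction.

Load 1 — applied couple M₀=9 kN·m at a=2 m (b=L-a=6):
  M_1 = M₀x/L - M₀  [x>a] = 9·(16/5)/8 - 9 = -27/5 kN·m
Load 2 — triangular load w₀=2 kN/m (0→w₀ over full span):
  M_2 = w₀Lx/6 - w₀x³/(6L) = 2·8·(16/5)/6 - 2·(16/5)³/(6·8) = 896/125 kN·m
Superposition: M = Σ M_i = 221/125 kN·m ≈ 1.768000 kN·m

M(16/5) = 221/125 kN·m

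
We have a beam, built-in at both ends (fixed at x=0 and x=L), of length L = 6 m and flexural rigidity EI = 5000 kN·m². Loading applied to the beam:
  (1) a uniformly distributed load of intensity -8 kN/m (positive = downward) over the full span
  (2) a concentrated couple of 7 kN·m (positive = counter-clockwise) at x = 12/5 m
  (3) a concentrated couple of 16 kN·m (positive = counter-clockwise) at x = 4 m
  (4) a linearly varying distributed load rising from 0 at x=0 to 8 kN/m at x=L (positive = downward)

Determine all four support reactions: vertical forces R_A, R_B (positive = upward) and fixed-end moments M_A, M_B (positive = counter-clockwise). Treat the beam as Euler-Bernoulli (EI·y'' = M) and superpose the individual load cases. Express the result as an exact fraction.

Load 1 — uniform load w=-8 kN/m over full span:
  R_A = wL/2 = (-8)·6/2 = -24 kN
  M_A = wL²/12 = (-8)·6²/12 = -24 kN·m
  R_B = wL/2 = (-8)·6/2 = -24 kN
  M_B = -wL²/12 = -(-8)·6²/12 = 24 kN·m
Load 2 — applied couple M₀=7 kN·m at a=12/5 m (b=L-a=18/5):
  R_A = 6M₀ab/L³ = 6·7·(12/5)·(18/5)/6³ = 42/25 kN
  M_A = M₀b(2a-b)/L² = 7·(18/5)·(2·(12/5)-(18/5))/6² = 21/25 kN·m
  R_B = -6M₀ab/L³ = -6·7·(12/5)·(18/5)/6³ = -42/25 kN
  M_B = M₀a(2b-a)/L² = 7·(12/5)·(2·(18/5)-(12/5))/6² = 56/25 kN·m
Load 3 — applied couple M₀=16 kN·m at a=4 m (b=L-a=2):
  R_A = 6M₀ab/L³ = 6·16·4·2/6³ = 32/9 kN
  M_A = M₀b(2a-b)/L² = 16·2·(2·4-2)/6² = 16/3 kN·m
  R_B = -6M₀ab/L³ = -6·16·4·2/6³ = -32/9 kN
  M_B = M₀a(2b-a)/L² = 16·4·(2·2-4)/6² = 0 kN·m
Load 4 — triangular load w₀=8 kN/m (0→w₀ over full span):
  R_A = 3w₀L/20 = 3·8·6/20 = 36/5 kN
  M_A = w₀L²/30 = 8·6²/30 = 48/5 kN·m
  R_B = 7w₀L/20 = 7·8·6/20 = 84/5 kN
  M_B = -w₀L²/20 = -8·6²/20 = -72/5 kN·m
Superposition: R_A = -2602/225 kN, M_A = -617/75 kN·m, R_B = -2798/225 kN, M_B = 296/25 kN·m

R_A = -2602/225 kN, M_A = -617/75 kN·m, R_B = -2798/225 kN, M_B = 296/25 kN·m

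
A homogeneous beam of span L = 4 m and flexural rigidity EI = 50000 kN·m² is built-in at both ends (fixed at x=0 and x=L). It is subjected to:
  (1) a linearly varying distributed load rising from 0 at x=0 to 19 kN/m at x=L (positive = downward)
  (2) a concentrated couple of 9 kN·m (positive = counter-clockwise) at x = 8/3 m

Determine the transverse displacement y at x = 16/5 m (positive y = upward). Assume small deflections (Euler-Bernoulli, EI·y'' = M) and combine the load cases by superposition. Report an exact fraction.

Load 1 — triangular load w₀=19 kN/m (0→w₀ over full span):
  y_1 = -w₀x²(L-x)²(x+2L)/(120LEI) = -19·(16/5)²·(4-(16/5))²·((16/5)+2·4)/(120·4·50000) = -8512/146484375 m
Load 2 — applied couple M₀=9 kN·m at a=8/3 m (b=L-a=4/3):
  y_2 = (R_Ax³/6 - M_Ax²/2 - M₀(x-a)²/2)/EI  [x>a] with R_A=3, M_A=3 = (3·(16/5)³/6 - 3·(16/5)²/2 - 9·((16/5)-(8/3))²/2)/50000 = -2/390625 m
Superposition: y = Σ y_i = -9262/146484375 m ≈ -0.000063 m

y(16/5) = -9262/146484375 m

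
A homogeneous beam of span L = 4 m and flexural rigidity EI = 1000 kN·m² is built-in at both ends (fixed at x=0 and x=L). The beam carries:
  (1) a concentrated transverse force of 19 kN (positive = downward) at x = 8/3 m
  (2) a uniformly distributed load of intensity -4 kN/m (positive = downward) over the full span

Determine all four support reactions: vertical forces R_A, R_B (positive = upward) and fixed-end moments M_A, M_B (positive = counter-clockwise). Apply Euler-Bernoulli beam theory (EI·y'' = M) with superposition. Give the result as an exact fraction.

R_A = -83/27 kN, M_A = 8/27 kN·m, R_B = 164/27 kN, M_B = -160/27 kN·m

Load 1 — point force P=19 kN at a=8/3 m (b=L-a=4/3):
  R_A = Pb²(3a+b)/L³ = 19·(4/3)²·(3·(8/3)+(4/3))/4³ = 133/27 kN
  M_A = Pab²/L² = 19·(8/3)·(4/3)²/4² = 152/27 kN·m
  R_B = Pa²(a+3b)/L³ = 19·(8/3)²·((8/3)+3·(4/3))/4³ = 380/27 kN
  M_B = -Pa²b/L² = -19·(8/3)²·(4/3)/4² = -304/27 kN·m
Load 2 — uniform load w=-4 kN/m over full span:
  R_A = wL/2 = (-4)·4/2 = -8 kN
  M_A = wL²/12 = (-4)·4²/12 = -16/3 kN·m
  R_B = wL/2 = (-4)·4/2 = -8 kN
  M_B = -wL²/12 = -(-4)·4²/12 = 16/3 kN·m
Superposition: R_A = -83/27 kN, M_A = 8/27 kN·m, R_B = 164/27 kN, M_B = -160/27 kN·m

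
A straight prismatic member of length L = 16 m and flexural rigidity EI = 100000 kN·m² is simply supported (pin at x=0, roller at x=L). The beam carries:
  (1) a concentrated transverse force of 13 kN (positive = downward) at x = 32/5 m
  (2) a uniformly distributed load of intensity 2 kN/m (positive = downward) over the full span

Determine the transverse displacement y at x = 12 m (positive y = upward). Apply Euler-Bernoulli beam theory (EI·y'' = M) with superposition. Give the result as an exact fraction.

Load 1 — point force P=13 kN at a=32/5 m (b=L-a=48/5):
  y_1 = -Pa(L-x)(2Lx-a²-x²)/(6LEI)  [x>a] = -13·(32/5)·(16-12)·(2·16·12-(32/5)²-12²)/(6·16·100000) = -8086/1171875 m
Load 2 — uniform load w=2 kN/m over full span:
  y_2 = -wx(L³-2Lx²+x³)/(24EI) = -2·12·(16³-2·16·12²+12³)/(24·100000) = -38/3125 m
Superposition: y = Σ y_i = -22336/1171875 m ≈ -0.019060 m

y(12) = -22336/1171875 m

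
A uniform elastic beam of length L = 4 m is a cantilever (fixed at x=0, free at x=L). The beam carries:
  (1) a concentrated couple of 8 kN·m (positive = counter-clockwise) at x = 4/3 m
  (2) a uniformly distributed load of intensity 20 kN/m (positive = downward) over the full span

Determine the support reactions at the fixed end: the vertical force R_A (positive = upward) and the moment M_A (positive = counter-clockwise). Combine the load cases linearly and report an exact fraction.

R_A = 80 kN, M_A = 152 kN·m

Load 1 — applied couple M₀=8 kN·m at a=4/3 m (b=L-a=8/3):
  R_A = 0 kN
  M_A = -M₀ = -8 kN·m
Load 2 — uniform load w=20 kN/m over full span:
  R_A = wL = 20·4 = 80 kN
  M_A = wL²/2 = 20·4²/2 = 160 kN·m
Superposition: R_A = 80 kN, M_A = 152 kN·m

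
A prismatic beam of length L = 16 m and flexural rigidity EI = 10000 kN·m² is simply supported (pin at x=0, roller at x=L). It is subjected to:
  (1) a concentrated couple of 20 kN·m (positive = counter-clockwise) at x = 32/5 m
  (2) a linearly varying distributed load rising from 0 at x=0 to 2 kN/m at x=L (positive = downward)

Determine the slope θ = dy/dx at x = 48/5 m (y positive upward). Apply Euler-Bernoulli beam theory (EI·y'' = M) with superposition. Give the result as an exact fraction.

θ(48/5) = 14098/3515625 rad

Load 1 — applied couple M₀=20 kN·m at a=32/5 m (b=L-a=48/5):
  θ_1 = (M₀x²/(2L)-M₀(x-a)+C₁)/EI  [x>a] with C₁=M₀(3b²-L²)/(6L)=64/15 = (20·(48/5)²/(2·16)-20·((48/5)-(32/5))+(64/15))/10000 = -2/9375 rad
Load 2 — triangular load w₀=2 kN/m (0→w₀ over full span):
  θ_2 = -w₀(7L⁴-30L²x²+15x⁴)/(360LEI) = -2·(7·16⁴-30·16²·(48/5)²+15·(48/5)⁴)/(360·16·10000) = 14848/3515625 rad
Superposition: θ = Σ θ_i = 14098/3515625 rad ≈ 0.004010 rad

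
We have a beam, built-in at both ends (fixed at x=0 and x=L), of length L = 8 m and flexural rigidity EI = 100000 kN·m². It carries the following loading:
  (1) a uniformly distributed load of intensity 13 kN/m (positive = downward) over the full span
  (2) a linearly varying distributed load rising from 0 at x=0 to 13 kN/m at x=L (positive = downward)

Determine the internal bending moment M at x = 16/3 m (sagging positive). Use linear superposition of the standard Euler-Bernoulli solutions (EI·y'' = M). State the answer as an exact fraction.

M(16/3) = 15184/405 kN·m

Load 1 — uniform load w=13 kN/m over full span:
  M_1 = wLx/2 - wL²/12 - wx²/2 = 13·8·(16/3)/2 - 13·8²/12 - 13·(16/3)²/2 = 208/9 kN·m
Load 2 — triangular load w₀=13 kN/m (0→w₀ over full span):
  M_2 = 3w₀Lx/20 - w₀L²/30 - w₀x³/(6L) = 3·13·8·(16/3)/20 - 13·8²/30 - 13·(16/3)³/(6·8) = 5824/405 kN·m
Superposition: M = Σ M_i = 15184/405 kN·m ≈ 37.491358 kN·m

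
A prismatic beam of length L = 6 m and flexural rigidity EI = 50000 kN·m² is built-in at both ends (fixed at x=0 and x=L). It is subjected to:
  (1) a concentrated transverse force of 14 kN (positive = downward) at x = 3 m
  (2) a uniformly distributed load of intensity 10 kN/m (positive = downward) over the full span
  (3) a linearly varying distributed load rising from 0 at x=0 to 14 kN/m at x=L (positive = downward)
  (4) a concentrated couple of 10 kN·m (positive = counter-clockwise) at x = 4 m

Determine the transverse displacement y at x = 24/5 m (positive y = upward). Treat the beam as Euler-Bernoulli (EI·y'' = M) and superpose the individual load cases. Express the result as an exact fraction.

y(24/5) = -481969/781250000 m

Load 1 — point force P=14 kN at a=3 m (b=L-a=3):
  y_1 = -Pa²(L-x)²(3bL-(3b+a)(L-x))/(6L³EI)  [x>a] = -14·3²·(6-(24/5))²·(3·3·6-(3·3+3)·(6-(24/5)))/(6·6³·50000) = -693/6250000 m
Load 2 — uniform load w=10 kN/m over full span:
  y_2 = -wx²(L-x)²/(24EI) = -10·(24/5)²·(6-(24/5))²/(24·50000) = -108/390625 m
Load 3 — triangular load w₀=14 kN/m (0→w₀ over full span):
  y_3 = -w₀x²(L-x)²(x+2L)/(120LEI) = -14·(24/5)²·(6-(24/5))²·((24/5)+2·6)/(120·6·50000) = -10584/48828125 m
Load 4 — applied couple M₀=10 kN·m at a=4 m (b=L-a=2):
  y_4 = (R_Ax³/6 - M_Ax²/2 - M₀(x-a)²/2)/EI  [x>a] with R_A=20/9, M_A=10/3 = ((20/9)·(24/5)³/6 - (10/3)·(24/5)²/2 - 10·((24/5)-4)²/2)/50000 = -1/78125 m
Superposition: y = Σ y_i = -481969/781250000 m ≈ -0.000617 m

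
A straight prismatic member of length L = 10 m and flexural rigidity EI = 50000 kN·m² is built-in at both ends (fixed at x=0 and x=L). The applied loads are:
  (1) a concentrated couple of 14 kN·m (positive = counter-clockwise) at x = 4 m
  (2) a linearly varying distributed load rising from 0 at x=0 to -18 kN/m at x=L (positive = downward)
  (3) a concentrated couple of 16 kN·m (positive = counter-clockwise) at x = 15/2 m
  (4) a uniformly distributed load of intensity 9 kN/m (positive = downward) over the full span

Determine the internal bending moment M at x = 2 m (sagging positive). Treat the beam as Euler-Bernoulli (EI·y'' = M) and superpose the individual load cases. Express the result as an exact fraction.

Load 1 — applied couple M₀=14 kN·m at a=4 m (b=L-a=6):
  M_1 = R_Ax - M_A  [x≤a] with R_A=252/125, M_A=42/25 = (252/125)·2 - (42/25) = 294/125 kN·m
Load 2 — triangular load w₀=-18 kN/m (0→w₀ over full span):
  M_2 = 3w₀Lx/20 - w₀L²/30 - w₀x³/(6L) = 3·(-18)·10·2/20 - (-18)·10²/30 - (-18)·2³/(6·10) = 42/5 kN·m
Load 3 — applied couple M₀=16 kN·m at a=15/2 m (b=L-a=5/2):
  M_3 = R_Ax - M_A  [x≤a] with R_A=9/5, M_A=5 = (9/5)·2 - 5 = -7/5 kN·m
Load 4 — uniform load w=9 kN/m over full span:
  M_4 = wLx/2 - wL²/12 - wx²/2 = 9·10·2/2 - 9·10²/12 - 9·2²/2 = -3 kN·m
Superposition: M = Σ M_i = 794/125 kN·m ≈ 6.352000 kN·m

M(2) = 794/125 kN·m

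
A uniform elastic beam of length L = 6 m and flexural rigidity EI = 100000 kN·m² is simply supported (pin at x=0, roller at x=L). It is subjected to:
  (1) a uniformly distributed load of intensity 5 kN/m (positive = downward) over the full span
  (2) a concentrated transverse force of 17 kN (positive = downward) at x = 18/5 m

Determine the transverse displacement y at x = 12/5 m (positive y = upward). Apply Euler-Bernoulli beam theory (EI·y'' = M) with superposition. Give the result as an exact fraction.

y(12/5) = -22959/15625000 m

Load 1 — uniform load w=5 kN/m over full span:
  y_1 = -wx(L³-2Lx²+x³)/(24EI) = -5·(12/5)·(6³-2·6·(12/5)²+(12/5)³)/(24·100000) = -2511/3125000 m
Load 2 — point force P=17 kN at a=18/5 m (b=L-a=12/5):
  y_2 = -Pbx(L²-b²-x²)/(6LEI)  [x≤a] = -17·(12/5)·(12/5)·(6²-(12/5)²-(12/5)²)/(6·6·100000) = -2601/3906250 m
Superposition: y = Σ y_i = -22959/15625000 m ≈ -0.001469 m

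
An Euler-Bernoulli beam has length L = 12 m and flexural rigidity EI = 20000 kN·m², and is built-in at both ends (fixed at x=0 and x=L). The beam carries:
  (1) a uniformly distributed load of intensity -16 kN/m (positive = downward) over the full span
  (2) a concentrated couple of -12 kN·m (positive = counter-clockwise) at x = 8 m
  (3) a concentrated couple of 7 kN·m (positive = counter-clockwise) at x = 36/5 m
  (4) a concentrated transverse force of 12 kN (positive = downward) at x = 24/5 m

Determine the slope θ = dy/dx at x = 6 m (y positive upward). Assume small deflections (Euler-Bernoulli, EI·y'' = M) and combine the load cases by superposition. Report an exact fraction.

Load 1 — uniform load w=-16 kN/m over full span:
  θ_1 = -wx(L-x)(L-2x)/(12EI) = -(-16)·6·(12-6)·(12-2·6)/(12·20000) = 0 rad
Load 2 — applied couple M₀=-12 kN·m at a=8 m (b=L-a=4):
  θ_2 = (R_Ax²/2 - M_Ax)/EI  [x≤a] with R_A=-4/3, M_A=-4 = ((-4/3)·6²/2 - (-4)·6)/20000 = 0 rad
Load 3 — applied couple M₀=7 kN·m at a=36/5 m (b=L-a=24/5):
  θ_3 = (R_Ax²/2 - M_Ax)/EI  [x≤a] with R_A=21/25, M_A=56/25 = ((21/25)·6²/2 - (56/25)·6)/20000 = 21/250000 rad
Load 4 — point force P=12 kN at a=24/5 m (b=L-a=36/5):
  θ_4 = Pa²(L-x)(2bL-(3b+a)(L-x))/(2L³EI)  [x>a] = 12·(24/5)²·(12-6)·(2·(36/5)·12-(3·(36/5)+(24/5))·(12-6))/(2·12³·20000) = 27/78125 rad
Superposition: θ = Σ θ_i = 537/1250000 rad ≈ 0.000430 rad

θ(6) = 537/1250000 rad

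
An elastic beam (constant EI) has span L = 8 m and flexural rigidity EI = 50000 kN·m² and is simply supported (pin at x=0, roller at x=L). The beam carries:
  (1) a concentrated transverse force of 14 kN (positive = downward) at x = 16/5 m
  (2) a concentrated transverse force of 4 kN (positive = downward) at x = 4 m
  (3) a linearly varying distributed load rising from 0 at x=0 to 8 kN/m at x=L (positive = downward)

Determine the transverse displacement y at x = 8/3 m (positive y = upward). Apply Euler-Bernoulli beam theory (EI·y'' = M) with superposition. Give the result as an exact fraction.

Load 1 — point force P=14 kN at a=16/5 m (b=L-a=24/5):
  y_1 = -Pbx(L²-b²-x²)/(6LEI)  [x≤a] = -14·(24/5)·(8/3)·(8²-(24/5)²-(8/3)²)/(6·8·50000) = -26656/10546875 m
Load 2 — point force P=4 kN at a=4 m (b=L-a=4):
  y_2 = -Pbx(L²-b²-x²)/(6LEI)  [x≤a] = -4·4·(8/3)·(8²-4²-(8/3)²)/(6·8·50000) = -184/253125 m
Load 3 — triangular load w₀=8 kN/m (0→w₀ over full span):
  y_3 = -w₀x(7L⁴-10L²x²+3x⁴)/(360LEI) = -8·(8/3)·(7·8⁴-10·8²·(8/3)²+3·(8/3)⁴)/(360·8·50000) = -8192/2278125 m
Superposition: y = Σ y_i = -1950712/284765625 m ≈ -0.006850 m

y(8/3) = -1950712/284765625 m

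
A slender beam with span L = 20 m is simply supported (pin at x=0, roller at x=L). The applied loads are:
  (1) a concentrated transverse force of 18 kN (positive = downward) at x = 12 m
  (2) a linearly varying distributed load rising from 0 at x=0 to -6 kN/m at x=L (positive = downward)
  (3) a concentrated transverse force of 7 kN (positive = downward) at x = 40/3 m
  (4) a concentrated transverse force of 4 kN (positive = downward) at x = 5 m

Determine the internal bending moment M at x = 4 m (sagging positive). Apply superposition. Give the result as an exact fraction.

M(4) = -80/3 kN·m

Load 1 — point force P=18 kN at a=12 m (b=L-a=8):
  M_1 = Pbx/L  [x≤a] = 18·8·4/20 = 144/5 kN·m
Load 2 — triangular load w₀=-6 kN/m (0→w₀ over full span):
  M_2 = w₀Lx/6 - w₀x³/(6L) = (-6)·20·4/6 - (-6)·4³/(6·20) = -384/5 kN·m
Load 3 — point force P=7 kN at a=40/3 m (b=L-a=20/3):
  M_3 = Pbx/L  [x≤a] = 7·(20/3)·4/20 = 28/3 kN·m
Load 4 — point force P=4 kN at a=5 m (b=L-a=15):
  M_4 = Pbx/L  [x≤a] = 4·15·4/20 = 12 kN·m
Superposition: M = Σ M_i = -80/3 kN·m ≈ -26.666667 kN·m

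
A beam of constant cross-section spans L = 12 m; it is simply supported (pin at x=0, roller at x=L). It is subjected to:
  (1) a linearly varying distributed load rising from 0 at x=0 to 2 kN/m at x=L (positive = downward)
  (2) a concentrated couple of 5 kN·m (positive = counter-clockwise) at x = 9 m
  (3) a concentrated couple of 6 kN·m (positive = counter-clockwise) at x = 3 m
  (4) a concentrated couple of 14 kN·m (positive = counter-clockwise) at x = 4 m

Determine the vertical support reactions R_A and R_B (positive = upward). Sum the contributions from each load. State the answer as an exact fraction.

Load 1 — triangular load w₀=2 kN/m (0→w₀ over full span):
  R_A = w₀L/6 = 2·12/6 = 4 kN
  R_B = w₀L/3 = 2·12/3 = 8 kN
Load 2 — applied couple M₀=5 kN·m at a=9 m (b=L-a=3):
  R_A = M₀/L = 5/12 kN
  R_B = -M₀/L = -5/12 kN
Load 3 — applied couple M₀=6 kN·m at a=3 m (b=L-a=9):
  R_A = M₀/L = 6/12 = 1/2 kN
  R_B = -M₀/L = -6/12 = -1/2 kN
Load 4 — applied couple M₀=14 kN·m at a=4 m (b=L-a=8):
  R_A = M₀/L = 14/12 = 7/6 kN
  R_B = -M₀/L = -14/12 = -7/6 kN
Superposition: R_A = 73/12 kN, R_B = 71/12 kN

R_A = 73/12 kN, R_B = 71/12 kN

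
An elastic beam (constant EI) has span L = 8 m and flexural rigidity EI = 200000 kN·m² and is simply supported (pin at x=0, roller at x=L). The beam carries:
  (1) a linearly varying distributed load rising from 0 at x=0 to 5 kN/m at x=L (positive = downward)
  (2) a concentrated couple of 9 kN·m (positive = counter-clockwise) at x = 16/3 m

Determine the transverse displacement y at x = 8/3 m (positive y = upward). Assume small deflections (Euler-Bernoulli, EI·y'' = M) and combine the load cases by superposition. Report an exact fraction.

y(8/3) = -593/911250 m

Load 1 — triangular load w₀=5 kN/m (0→w₀ over full span):
  y_1 = -w₀x(7L⁴-10L²x²+3x⁴)/(360LEI) = -5·(8/3)·(7·8⁴-10·8²·(8/3)²+3·(8/3)⁴)/(360·8·200000) = -256/455625 m
Load 2 — applied couple M₀=9 kN·m at a=16/3 m (b=L-a=8/3):
  y_2 = (M₀x³/(6L)+C₁x)/EI  [x≤a] with C₁=M₀(3b²-L²)/(6L)=-8 = (9·(8/3)³/(6·8)+(-8)·(8/3))/200000 = -1/11250 m
Superposition: y = Σ y_i = -593/911250 m ≈ -0.000651 m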